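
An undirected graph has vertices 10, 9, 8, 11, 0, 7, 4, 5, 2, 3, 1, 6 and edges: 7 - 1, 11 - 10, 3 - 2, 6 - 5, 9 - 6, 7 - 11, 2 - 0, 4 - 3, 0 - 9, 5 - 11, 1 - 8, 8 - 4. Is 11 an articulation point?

Yes

Deleting 11 raises the number of components from 1 to 2, so 11 is a cut vertex.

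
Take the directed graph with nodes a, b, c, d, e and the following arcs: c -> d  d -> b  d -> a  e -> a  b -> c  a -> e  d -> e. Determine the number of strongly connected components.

2

{b, c, d} are all mutually reachable — one SCC of size 3.
{a, e} are all mutually reachable — one SCC of size 2.
That gives 2 strongly connected components.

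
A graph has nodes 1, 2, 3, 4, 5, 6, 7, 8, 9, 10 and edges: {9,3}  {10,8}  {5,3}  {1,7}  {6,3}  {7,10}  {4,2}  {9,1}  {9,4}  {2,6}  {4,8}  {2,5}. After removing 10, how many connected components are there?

1

With 10 gone, the remaining components are: {1, 2, 3, 4, 5, 6, 7, 8, 9}.
That is 1 component.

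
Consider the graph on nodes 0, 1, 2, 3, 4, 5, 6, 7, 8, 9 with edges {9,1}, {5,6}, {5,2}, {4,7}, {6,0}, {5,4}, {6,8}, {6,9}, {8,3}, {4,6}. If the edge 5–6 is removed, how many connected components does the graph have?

5 and 6 are still connected via 5-4-6, so the component count stays at 1.

1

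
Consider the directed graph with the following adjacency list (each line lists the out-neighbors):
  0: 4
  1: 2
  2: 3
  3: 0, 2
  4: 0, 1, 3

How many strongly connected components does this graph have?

1

{0, 1, 2, 3, 4} are all mutually reachable — one SCC of size 5.
That gives 1 strongly connected component.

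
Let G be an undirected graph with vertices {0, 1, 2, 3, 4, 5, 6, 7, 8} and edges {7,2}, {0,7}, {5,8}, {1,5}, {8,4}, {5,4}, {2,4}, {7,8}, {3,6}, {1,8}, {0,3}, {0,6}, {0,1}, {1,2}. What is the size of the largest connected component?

9

Starting from 0 we can reach 0, 1, 2, 3, 4, 5, 6, 7, 8. That is one component of size 9.
The largest has 9 vertices.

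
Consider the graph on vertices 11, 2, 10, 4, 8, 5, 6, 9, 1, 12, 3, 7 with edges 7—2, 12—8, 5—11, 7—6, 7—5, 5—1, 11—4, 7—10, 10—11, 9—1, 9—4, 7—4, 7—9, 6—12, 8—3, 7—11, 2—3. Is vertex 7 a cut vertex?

Yes

Deleting 7 raises the number of components from 1 to 2, so 7 is a cut vertex.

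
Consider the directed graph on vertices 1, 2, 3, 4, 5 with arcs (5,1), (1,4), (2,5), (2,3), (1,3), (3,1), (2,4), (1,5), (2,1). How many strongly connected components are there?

{1, 3, 5} are all mutually reachable — one SCC of size 3.
{2} is an SCC by itself.
{4} is an SCC by itself.
That gives 3 strongly connected components.

3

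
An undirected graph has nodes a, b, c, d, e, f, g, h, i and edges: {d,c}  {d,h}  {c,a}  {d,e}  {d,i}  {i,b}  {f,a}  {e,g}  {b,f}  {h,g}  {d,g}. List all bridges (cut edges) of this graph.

none

The edges on the cycle d-h-g-d are not bridges since each lies on that cycle.
Every edge lies on some cycle, so there are no bridges.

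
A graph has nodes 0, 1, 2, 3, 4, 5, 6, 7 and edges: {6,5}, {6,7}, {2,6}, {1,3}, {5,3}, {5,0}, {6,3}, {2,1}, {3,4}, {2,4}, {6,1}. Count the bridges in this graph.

The edges on the cycle 2-6-5-3-4-2 are not bridges since each lies on that cycle.
But removing 5–0 disconnects 5 from 0; removing 6–7 disconnects 6 from 7 — these are bridges.
That makes 2 bridges.

2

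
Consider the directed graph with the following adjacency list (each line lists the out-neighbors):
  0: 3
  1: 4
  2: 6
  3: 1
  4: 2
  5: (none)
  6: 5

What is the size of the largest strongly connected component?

1

{3} is an SCC by itself.
{4} is an SCC by itself.
{1} is an SCC by itself.
{2} is an SCC by itself.
{6} is an SCC by itself.
(and 2 more singleton SCCs)
The largest has 1 vertex.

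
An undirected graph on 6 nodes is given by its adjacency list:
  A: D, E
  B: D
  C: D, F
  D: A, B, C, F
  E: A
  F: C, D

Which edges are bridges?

A-D, A-E, B-D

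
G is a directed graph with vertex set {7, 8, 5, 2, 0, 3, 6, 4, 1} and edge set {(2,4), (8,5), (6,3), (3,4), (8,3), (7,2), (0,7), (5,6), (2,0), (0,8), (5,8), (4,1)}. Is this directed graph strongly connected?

There is no directed path from 6 to 2, so the graph is not strongly connected.

No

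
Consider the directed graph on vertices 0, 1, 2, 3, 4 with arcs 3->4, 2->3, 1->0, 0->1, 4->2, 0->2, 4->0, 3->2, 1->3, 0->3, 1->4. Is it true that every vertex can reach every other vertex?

Yes

From 1 we can reach every vertex (0, 1, 2, 3, 4), and every vertex can reach 1 (0, 1, 2, 3, 4). So the whole graph is one strongly connected component.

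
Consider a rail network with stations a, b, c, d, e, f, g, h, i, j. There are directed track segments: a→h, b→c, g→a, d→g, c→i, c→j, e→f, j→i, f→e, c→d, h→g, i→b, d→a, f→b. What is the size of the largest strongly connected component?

{b, c, i, j} are all mutually reachable — one SCC of size 4.
{a, g, h} are all mutually reachable — one SCC of size 3.
{e, f} are all mutually reachable — one SCC of size 2.
{d} is an SCC by itself.
The largest has 4 vertices.

4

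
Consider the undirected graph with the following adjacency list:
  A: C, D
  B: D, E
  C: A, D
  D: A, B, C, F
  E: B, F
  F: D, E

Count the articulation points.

1

Removing D increases the component count from 1 to 2, so D is a cut vertex.
By contrast removing C leaves 1 component; it is not a cut vertex. No other vertex is a cut vertex either.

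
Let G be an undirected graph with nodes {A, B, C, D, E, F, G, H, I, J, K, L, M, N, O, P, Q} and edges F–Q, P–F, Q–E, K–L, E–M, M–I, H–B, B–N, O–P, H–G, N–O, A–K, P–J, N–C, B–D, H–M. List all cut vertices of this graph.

Removing B increases the component count from 2 to 3, so B is a cut vertex.
Removing H increases the component count from 2 to 3, so H is a cut vertex.
Removing K increases the component count from 2 to 3, so K is a cut vertex.
Likewise M, N, P are cut vertices.
By contrast removing A leaves 2 components; it is not a cut vertex. No other vertex is a cut vertex either.

B, H, K, M, N, P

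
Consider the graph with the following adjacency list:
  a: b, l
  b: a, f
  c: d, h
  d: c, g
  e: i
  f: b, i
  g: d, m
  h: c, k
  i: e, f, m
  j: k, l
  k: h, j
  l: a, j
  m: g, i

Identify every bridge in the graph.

e-i

The edges on the cycle d-c-h-k-j-l-a-b-f-i-m-g-d are not bridges since each lies on that cycle.
But removing i-e disconnects i from e — this is a bridge.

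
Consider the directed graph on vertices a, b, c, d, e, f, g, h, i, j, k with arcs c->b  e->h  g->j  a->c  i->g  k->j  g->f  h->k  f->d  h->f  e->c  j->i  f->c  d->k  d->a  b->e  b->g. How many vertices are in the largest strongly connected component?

11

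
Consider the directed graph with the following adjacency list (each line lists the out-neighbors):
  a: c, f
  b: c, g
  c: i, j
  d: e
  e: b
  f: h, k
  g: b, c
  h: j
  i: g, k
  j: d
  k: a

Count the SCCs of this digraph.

1

{a, b, c, d, e, f, g, h, i, j, k} are all mutually reachable — one SCC of size 11.
That gives 1 strongly connected component.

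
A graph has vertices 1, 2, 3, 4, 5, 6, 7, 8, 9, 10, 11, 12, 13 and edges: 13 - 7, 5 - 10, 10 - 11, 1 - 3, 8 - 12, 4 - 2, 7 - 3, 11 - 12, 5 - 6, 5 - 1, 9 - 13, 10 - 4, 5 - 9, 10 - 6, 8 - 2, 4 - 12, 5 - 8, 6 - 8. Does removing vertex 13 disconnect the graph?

No

Deleting 13 leaves 1 component (was 1) (its neighbors 7, 9 remain connected to each other), so 13 is not a cut vertex.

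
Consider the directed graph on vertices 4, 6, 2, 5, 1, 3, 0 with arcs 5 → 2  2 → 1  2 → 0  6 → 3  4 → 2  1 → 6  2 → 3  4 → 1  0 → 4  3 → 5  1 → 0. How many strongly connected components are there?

{0, 1, 2, 3, 4, 5, 6} are all mutually reachable — one SCC of size 7.
That gives 1 strongly connected component.

1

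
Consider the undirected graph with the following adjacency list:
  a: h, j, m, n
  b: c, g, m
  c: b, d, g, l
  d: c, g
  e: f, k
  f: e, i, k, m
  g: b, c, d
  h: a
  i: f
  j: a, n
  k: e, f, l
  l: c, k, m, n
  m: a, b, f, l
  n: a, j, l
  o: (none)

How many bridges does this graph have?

2

The edges on the cycle g-d-c-b-g are not bridges since each lies on that cycle.
But removing h-a disconnects h from a; removing f-i disconnects f from i — these are bridges.
That makes 2 bridges.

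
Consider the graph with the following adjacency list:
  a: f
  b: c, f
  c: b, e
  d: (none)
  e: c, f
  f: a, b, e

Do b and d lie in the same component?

No

The component containing b is {a, b, c, e, f}, and d is not in it.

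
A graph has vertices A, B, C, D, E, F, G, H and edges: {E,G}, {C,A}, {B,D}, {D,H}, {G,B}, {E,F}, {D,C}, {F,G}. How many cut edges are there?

5

The edges on the cycle E-F-G-E are not bridges since each lies on that cycle.
But removing B—D disconnects B from D; removing D—H disconnects D from H; removing G—B disconnects G from B; removing D—C disconnects D from C — these are bridges.
In total 5 edges are bridges.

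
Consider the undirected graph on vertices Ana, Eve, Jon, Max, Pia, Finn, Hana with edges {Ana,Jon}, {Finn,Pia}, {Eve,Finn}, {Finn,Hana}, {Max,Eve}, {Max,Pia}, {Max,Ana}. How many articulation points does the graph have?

Removing Ana increases the component count from 1 to 2, so Ana is a cut vertex.
Removing Max increases the component count from 1 to 2, so Max is a cut vertex.
Removing Finn increases the component count from 1 to 2, so Finn is a cut vertex.
By contrast removing Jon leaves 1 component; it is not a cut vertex. No other vertex is a cut vertex either.

3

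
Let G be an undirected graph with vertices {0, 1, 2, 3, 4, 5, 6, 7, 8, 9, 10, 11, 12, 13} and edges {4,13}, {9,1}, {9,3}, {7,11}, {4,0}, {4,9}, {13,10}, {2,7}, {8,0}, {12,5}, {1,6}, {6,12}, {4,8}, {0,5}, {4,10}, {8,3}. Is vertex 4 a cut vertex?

Deleting 4 raises the number of components from 2 to 3, so 4 is a cut vertex.

Yes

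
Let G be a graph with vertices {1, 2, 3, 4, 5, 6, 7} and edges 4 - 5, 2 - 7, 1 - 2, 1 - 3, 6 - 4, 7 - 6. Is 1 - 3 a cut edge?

Removing 1 - 3 leaves no path between 1 and 3: the component count goes from 1 to 2. So it is a bridge.

Yes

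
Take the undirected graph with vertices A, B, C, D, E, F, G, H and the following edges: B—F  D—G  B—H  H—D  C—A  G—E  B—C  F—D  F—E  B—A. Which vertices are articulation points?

B

Removing B increases the component count from 1 to 2, so B is a cut vertex.
By contrast removing A leaves 1 component; it is not a cut vertex. No other vertex is a cut vertex either.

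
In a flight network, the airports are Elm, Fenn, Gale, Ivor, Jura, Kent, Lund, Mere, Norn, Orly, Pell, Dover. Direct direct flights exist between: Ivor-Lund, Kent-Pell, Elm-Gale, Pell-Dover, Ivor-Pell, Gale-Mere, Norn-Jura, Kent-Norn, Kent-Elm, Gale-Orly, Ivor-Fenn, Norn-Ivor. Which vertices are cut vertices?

Removing Elm increases the component count from 1 to 2, so Elm is a cut vertex.
Removing Gale increases the component count from 1 to 3, so Gale is a cut vertex.
Removing Ivor increases the component count from 1 to 3, so Ivor is a cut vertex.
Likewise Kent, Norn, Pell are cut vertices.
By contrast removing Fenn leaves 1 component; it is not a cut vertex. No other vertex is a cut vertex either.

Elm, Gale, Ivor, Kent, Norn, Pell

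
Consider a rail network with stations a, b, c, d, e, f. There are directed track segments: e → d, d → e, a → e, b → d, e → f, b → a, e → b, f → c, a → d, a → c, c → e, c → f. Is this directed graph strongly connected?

Yes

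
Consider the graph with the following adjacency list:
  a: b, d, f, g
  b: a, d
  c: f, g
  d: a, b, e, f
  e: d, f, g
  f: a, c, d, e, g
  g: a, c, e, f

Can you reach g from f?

From f we can reach a, b, c, d, e, f, g, which includes g.

Yes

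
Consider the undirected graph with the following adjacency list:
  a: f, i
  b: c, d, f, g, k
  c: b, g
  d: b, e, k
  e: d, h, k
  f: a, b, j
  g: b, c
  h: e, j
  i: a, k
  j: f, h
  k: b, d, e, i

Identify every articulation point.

b

Removing b increases the component count from 1 to 2, so b is a cut vertex.
By contrast removing d leaves 1 component; it is not a cut vertex. No other vertex is a cut vertex either.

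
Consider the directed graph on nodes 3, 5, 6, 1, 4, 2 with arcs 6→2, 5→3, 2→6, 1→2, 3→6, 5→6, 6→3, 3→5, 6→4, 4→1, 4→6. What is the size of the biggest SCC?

{1, 2, 3, 4, 5, 6} are all mutually reachable — one SCC of size 6.
The largest has 6 vertices.

6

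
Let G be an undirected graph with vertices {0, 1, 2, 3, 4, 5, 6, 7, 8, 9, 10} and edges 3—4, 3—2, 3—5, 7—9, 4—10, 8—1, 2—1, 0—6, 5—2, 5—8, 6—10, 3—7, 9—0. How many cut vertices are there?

Removing 3 increases the component count from 1 to 2, so 3 is a cut vertex.
By contrast removing 6 leaves 1 component; it is not a cut vertex. No other vertex is a cut vertex either.

1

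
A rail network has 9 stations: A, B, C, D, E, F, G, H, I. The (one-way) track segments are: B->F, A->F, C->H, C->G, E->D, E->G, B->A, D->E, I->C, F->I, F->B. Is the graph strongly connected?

No

There is no directed path from G to A, so the graph is not strongly connected.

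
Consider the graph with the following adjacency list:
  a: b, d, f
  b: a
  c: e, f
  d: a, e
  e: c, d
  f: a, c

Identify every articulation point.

a

Removing a increases the component count from 1 to 2, so a is a cut vertex.
By contrast removing d leaves 1 component; it is not a cut vertex. No other vertex is a cut vertex either.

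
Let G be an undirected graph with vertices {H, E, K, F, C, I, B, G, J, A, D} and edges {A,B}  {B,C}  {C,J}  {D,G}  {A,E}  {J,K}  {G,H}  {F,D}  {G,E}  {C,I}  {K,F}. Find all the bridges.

C-I, G-H

The edges on the cycle A-B-C-J-K-F-D-G-E-A are not bridges since each lies on that cycle.
But removing I - C disconnects I from C; removing H - G disconnects H from G — these are bridges.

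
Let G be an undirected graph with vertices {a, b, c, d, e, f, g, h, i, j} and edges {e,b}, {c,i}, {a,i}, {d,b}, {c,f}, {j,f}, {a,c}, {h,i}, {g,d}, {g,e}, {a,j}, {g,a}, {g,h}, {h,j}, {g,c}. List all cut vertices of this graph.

Removing g increases the component count from 1 to 2, so g is a cut vertex.
By contrast removing d leaves 1 component; it is not a cut vertex. No other vertex is a cut vertex either.

g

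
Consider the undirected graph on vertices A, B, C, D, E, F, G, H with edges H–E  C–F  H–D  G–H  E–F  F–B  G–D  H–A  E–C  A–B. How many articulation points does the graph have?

Removing H increases the component count from 1 to 2, so H is a cut vertex.
By contrast removing F leaves 1 component; it is not a cut vertex. No other vertex is a cut vertex either.

1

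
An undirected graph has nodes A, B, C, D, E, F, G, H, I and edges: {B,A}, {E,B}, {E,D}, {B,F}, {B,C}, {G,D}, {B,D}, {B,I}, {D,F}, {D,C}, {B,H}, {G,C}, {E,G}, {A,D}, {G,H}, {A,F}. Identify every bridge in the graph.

The edges on the cycle B-A-D-F-B are not bridges since each lies on that cycle.
But removing B - I disconnects B from I — this is a bridge.

B-I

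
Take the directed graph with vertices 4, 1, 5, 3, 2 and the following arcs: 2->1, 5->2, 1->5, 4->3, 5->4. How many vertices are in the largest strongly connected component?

3

{1, 2, 5} are all mutually reachable — one SCC of size 3.
{3} is an SCC by itself.
{4} is an SCC by itself.
The largest has 3 vertices.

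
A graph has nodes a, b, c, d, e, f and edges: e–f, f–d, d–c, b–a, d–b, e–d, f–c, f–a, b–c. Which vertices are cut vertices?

Removing f, for instance, still leaves 1 component. No single vertex removal increases the component count — the graph has no articulation points.

none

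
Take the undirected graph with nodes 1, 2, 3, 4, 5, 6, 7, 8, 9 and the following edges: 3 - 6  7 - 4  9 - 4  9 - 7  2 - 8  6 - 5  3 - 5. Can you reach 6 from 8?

No

The component containing 8 is {2, 8}, and 6 is not in it.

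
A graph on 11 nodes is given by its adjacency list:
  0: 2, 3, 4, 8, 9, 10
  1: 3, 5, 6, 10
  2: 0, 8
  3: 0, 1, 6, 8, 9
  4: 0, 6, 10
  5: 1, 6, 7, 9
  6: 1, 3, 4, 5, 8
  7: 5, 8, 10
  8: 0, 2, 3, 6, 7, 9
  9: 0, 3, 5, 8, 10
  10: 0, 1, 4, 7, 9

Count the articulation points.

Removing 10, for instance, still leaves 1 component. No single vertex removal increases the component count — the graph has no articulation points.

0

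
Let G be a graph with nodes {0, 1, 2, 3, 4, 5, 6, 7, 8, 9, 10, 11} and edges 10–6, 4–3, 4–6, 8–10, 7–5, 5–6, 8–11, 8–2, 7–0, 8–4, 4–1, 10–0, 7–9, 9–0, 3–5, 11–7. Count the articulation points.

2

Removing 4 increases the component count from 1 to 2, so 4 is a cut vertex.
Removing 8 increases the component count from 1 to 2, so 8 is a cut vertex.
By contrast removing 9 leaves 1 component; it is not a cut vertex. No other vertex is a cut vertex either.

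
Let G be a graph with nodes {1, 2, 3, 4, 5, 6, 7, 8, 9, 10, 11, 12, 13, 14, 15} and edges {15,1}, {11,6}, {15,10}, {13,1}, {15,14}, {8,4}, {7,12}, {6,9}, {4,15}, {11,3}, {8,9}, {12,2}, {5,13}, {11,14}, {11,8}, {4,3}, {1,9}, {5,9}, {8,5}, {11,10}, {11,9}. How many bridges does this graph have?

The edges on the cycle 11-8-4-15-10-11 are not bridges since each lies on that cycle.
But removing 12-2 disconnects 12 from 2; removing 7-12 disconnects 7 from 12 — these are bridges.
That makes 2 bridges.

2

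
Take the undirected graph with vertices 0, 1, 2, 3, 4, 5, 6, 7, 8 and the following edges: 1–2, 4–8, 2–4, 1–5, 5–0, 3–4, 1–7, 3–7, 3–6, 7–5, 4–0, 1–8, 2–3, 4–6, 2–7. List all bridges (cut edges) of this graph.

none

The edges on the cycle 3-4-6-3 are not bridges since each lies on that cycle.
Every edge lies on some cycle, so there are no bridges.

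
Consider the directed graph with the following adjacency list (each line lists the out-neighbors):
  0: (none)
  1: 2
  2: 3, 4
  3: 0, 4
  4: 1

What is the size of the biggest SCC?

4

{1, 2, 3, 4} are all mutually reachable — one SCC of size 4.
{0} is an SCC by itself.
The largest has 4 vertices.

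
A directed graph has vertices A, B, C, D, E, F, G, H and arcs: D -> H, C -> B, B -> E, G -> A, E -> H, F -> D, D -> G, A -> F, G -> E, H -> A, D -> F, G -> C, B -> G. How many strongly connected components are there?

{A, B, C, D, E, F, G, H} are all mutually reachable — one SCC of size 8.
That gives 1 strongly connected component.

1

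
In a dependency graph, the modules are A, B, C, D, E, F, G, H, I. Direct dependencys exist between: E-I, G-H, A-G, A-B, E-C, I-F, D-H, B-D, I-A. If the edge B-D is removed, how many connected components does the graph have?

B and D are still connected via B-A-G-H-D, so the component count stays at 1.

1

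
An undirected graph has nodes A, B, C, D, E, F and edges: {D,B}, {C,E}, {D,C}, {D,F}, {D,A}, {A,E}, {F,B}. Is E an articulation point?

No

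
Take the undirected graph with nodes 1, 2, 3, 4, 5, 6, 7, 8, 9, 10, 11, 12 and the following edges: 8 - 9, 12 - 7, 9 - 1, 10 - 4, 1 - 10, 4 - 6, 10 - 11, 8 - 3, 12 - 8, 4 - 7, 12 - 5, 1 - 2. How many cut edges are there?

5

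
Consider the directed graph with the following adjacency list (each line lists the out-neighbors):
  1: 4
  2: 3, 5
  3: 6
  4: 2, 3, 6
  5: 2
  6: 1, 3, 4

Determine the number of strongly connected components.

1

{1, 2, 3, 4, 5, 6} are all mutually reachable — one SCC of size 6.
That gives 1 strongly connected component.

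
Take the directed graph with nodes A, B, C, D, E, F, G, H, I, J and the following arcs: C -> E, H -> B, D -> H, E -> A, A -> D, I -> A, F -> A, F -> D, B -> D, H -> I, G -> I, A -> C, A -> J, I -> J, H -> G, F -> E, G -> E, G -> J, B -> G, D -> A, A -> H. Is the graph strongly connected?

There is no directed path from J to C, so the graph is not strongly connected.

No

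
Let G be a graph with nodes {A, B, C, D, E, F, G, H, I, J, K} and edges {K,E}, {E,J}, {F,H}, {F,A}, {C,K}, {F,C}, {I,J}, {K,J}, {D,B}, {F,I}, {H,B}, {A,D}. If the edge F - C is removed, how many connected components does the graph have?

F and C are still connected via F-I-J-K-C, so the component count stays at 2.

2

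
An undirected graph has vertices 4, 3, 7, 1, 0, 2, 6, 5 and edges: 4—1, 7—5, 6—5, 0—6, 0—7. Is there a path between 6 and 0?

Yes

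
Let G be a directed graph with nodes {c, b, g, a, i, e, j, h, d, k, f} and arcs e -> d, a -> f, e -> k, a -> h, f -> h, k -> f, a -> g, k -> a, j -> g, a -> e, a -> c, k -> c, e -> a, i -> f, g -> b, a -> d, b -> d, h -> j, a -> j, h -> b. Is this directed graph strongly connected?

No

There is no directed path from f to i, so the graph is not strongly connected.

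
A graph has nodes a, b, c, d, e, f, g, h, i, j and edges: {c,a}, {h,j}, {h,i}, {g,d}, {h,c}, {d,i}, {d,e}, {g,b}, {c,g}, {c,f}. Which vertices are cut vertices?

c, d, g, h

Removing c increases the component count from 1 to 3, so c is a cut vertex.
Removing d increases the component count from 1 to 2, so d is a cut vertex.
Removing g increases the component count from 1 to 2, so g is a cut vertex.
Likewise h is a cut vertex.
By contrast removing i leaves 1 component; it is not a cut vertex. No other vertex is a cut vertex either.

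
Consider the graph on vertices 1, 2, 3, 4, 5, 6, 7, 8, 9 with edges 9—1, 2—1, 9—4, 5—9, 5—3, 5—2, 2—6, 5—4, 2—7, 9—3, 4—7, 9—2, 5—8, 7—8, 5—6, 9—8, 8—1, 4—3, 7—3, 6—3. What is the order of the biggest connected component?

Starting from 1 we can reach 1, 2, 3, 4, 5, 6, 7, 8, 9. That is one component of size 9.
The largest has 9 vertices.

9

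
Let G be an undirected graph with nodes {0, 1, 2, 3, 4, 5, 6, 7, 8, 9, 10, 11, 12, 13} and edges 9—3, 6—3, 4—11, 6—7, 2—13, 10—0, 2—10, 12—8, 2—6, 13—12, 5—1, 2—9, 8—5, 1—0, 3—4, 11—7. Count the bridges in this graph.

The edges on the cycle 2-9-3-4-11-7-6-2 are not bridges since each lies on that cycle.
Every edge lies on some cycle, so there are no bridges.

0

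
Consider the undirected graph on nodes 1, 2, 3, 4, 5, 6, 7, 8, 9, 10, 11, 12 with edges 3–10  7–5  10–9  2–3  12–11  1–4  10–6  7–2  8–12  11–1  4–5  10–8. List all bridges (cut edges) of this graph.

The edges on the cycle 7-2-3-10-8-12-11-1-4-5-7 are not bridges since each lies on that cycle.
But removing 6–10 disconnects 6 from 10; removing 9–10 disconnects 9 from 10 — these are bridges.

10-6, 10-9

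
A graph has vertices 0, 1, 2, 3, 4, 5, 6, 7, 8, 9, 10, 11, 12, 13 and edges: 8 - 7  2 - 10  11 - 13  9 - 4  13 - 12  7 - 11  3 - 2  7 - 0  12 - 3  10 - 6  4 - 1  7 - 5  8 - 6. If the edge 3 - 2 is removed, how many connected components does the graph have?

3 and 2 are still connected via 3-12-13-11-7-8-6-10-2, so the component count stays at 2.

2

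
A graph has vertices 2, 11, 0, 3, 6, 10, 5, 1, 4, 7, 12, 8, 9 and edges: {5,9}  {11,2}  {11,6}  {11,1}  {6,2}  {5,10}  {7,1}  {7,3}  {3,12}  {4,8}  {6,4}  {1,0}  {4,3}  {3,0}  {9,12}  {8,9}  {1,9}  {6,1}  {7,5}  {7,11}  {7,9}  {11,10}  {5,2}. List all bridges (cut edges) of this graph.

The edges on the cycle 7-11-6-1-0-3-7 are not bridges since each lies on that cycle.
Every edge lies on some cycle, so there are no bridges.

none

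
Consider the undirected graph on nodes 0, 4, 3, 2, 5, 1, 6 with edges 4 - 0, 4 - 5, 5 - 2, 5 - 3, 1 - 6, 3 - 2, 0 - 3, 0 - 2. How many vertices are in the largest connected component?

5

Starting from 1 we can reach 1, 6. That is one component of size 2.
Starting from 0 we can reach 0, 2, 3, 4, 5. That is one component of size 5.
The largest has 5 vertices.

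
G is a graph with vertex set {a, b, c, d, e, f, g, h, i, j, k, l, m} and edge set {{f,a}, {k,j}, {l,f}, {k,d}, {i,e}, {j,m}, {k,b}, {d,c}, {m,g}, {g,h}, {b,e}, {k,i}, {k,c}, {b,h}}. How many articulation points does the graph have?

2

Removing f increases the component count from 2 to 3, so f is a cut vertex.
Removing k increases the component count from 2 to 3, so k is a cut vertex.
By contrast removing e leaves 2 components; it is not a cut vertex. No other vertex is a cut vertex either.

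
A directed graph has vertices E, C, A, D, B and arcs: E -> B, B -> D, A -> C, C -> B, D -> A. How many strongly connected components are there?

{A, B, C, D} are all mutually reachable — one SCC of size 4.
{E} is an SCC by itself.
That gives 2 strongly connected components.

2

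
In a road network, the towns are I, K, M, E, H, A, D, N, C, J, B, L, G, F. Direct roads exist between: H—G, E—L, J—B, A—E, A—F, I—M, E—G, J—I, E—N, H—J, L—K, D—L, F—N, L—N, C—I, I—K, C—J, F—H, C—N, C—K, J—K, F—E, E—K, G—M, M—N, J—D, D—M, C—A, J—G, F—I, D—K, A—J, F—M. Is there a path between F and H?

Yes

From F we can reach A, B, C, D, E, F, G, H, I, J, K, L, M, N, which includes H.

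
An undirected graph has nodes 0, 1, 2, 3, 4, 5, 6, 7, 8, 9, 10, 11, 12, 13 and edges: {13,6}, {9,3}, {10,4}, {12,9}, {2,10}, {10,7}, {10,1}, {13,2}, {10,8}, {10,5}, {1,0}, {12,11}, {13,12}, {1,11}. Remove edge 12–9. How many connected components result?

2

Before removal there is 1 component.
12–9 is a bridge — removing it separates 12's side from 9's side.
After removal: 2 components.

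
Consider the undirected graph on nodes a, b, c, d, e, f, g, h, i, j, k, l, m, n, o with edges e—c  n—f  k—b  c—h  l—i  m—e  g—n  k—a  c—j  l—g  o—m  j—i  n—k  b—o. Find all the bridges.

The edges on the cycle l-g-n-k-b-o-m-e-c-j-i-l are not bridges since each lies on that cycle.
But removing c—h disconnects c from h; removing k—a disconnects k from a; removing n—f disconnects n from f — these are bridges.

a-k, c-h, f-n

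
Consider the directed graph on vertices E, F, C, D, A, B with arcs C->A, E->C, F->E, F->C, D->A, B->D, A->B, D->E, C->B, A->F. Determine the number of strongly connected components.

1

{A, B, C, D, E, F} are all mutually reachable — one SCC of size 6.
That gives 1 strongly connected component.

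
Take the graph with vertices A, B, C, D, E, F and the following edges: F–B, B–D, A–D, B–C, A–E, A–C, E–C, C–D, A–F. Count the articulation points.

0

Removing E, for instance, still leaves 1 component. No single vertex removal increases the component count — the graph has no articulation points.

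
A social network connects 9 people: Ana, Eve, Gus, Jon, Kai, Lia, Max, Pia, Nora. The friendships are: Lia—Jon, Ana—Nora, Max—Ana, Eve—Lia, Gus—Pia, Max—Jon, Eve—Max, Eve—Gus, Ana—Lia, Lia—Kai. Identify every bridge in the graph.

Ana-Nora, Eve-Gus, Gus-Pia, Kai-Lia

The edges on the cycle Max-Ana-Lia-Jon-Max are not bridges since each lies on that cycle.
But removing Kai—Lia disconnects Kai from Lia; removing Pia—Gus disconnects Pia from Gus; removing Eve—Gus disconnects Eve from Gus; removing Nora—Ana disconnects Nora from Ana — these are bridges.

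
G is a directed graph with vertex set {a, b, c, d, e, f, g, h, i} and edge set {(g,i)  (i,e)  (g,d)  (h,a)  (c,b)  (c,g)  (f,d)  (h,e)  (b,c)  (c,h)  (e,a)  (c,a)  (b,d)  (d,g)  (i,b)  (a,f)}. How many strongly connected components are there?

{a, b, c, d, e, f, g, h, i} are all mutually reachable — one SCC of size 9.
That gives 1 strongly connected component.

1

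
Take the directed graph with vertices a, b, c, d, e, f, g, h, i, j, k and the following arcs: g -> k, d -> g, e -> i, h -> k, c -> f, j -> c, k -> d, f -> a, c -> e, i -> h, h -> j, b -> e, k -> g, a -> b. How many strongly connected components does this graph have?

2

{a, b, c, e, f, h, i, j} are all mutually reachable — one SCC of size 8.
{d, g, k} are all mutually reachable — one SCC of size 3.
That gives 2 strongly connected components.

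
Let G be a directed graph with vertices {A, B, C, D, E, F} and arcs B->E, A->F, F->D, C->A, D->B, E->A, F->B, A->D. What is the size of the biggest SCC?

5

{A, B, D, E, F} are all mutually reachable — one SCC of size 5.
{C} is an SCC by itself.
The largest has 5 vertices.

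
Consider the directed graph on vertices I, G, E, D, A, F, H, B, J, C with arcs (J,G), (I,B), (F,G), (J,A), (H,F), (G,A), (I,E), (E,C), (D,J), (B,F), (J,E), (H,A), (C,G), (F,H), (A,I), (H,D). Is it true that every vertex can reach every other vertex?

From A we can reach every vertex (A, B, C, D, E, F, G, H, I, J), and every vertex can reach A (A, B, C, D, E, F, G, H, I, J). So the whole graph is one strongly connected component.

Yes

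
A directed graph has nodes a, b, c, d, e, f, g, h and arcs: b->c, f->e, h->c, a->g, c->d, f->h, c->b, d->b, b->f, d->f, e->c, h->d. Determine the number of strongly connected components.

3

{b, c, d, e, f, h} are all mutually reachable — one SCC of size 6.
{a} is an SCC by itself.
{g} is an SCC by itself.
That gives 3 strongly connected components.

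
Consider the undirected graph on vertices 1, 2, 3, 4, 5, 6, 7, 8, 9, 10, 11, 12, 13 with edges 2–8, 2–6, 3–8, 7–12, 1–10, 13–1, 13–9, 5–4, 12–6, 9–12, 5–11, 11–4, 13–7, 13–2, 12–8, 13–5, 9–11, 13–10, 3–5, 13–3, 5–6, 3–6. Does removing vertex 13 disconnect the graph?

Yes

Deleting 13 raises the number of components from 1 to 2, so 13 is a cut vertex.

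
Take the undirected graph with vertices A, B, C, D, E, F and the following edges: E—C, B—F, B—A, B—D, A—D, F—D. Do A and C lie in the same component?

The component containing A is {A, B, D, F}, and C is not in it.

No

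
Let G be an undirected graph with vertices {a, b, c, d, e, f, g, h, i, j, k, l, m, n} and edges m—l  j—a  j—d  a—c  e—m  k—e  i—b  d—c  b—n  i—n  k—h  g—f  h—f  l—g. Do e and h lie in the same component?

Yes

From e we can reach e, f, g, h, k, l, m, which includes h.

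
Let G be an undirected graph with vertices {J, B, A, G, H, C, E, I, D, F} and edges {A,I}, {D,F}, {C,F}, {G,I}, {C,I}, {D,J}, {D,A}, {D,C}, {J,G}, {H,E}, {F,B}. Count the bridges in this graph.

2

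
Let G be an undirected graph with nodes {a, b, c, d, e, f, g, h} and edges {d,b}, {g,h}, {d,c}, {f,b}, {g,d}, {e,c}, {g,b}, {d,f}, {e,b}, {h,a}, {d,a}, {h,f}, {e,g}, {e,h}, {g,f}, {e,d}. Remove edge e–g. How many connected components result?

e and g are still connected via e-h-g, so the component count stays at 1.

1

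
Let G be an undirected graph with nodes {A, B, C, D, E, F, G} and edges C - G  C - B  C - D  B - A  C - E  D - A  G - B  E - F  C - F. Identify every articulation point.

C

Removing C increases the component count from 1 to 2, so C is a cut vertex.
By contrast removing F leaves 1 component; it is not a cut vertex. No other vertex is a cut vertex either.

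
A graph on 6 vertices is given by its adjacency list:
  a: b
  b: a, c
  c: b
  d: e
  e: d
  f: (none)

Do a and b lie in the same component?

From a we can reach a, b, c, which includes b.

Yes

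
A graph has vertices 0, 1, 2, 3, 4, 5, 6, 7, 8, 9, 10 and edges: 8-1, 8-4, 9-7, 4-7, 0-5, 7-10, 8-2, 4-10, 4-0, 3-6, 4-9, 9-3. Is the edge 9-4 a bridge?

No

After removing 9-4, the path 9-7-4 still connects them, so the edge is not a bridge.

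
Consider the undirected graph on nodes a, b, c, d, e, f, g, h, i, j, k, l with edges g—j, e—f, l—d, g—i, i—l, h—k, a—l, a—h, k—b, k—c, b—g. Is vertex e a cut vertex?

No

Deleting e leaves 2 components (was 2), so e is not a cut vertex.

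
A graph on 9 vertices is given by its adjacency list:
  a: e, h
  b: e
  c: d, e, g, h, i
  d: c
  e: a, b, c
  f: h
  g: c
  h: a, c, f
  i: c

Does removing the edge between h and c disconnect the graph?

After removing h-c, the path h-a-e-c still connects them, so the edge is not a bridge.

No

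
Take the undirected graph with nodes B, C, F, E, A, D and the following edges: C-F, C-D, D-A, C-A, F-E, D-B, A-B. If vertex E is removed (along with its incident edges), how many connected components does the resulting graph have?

1

With E gone, the remaining components are: {A, B, C, D, F}.
That is 1 component.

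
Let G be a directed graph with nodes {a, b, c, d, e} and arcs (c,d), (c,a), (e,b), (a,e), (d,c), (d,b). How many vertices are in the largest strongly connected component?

2

{c, d} are all mutually reachable — one SCC of size 2.
{b} is an SCC by itself.
{a} is an SCC by itself.
{e} is an SCC by itself.
The largest has 2 vertices.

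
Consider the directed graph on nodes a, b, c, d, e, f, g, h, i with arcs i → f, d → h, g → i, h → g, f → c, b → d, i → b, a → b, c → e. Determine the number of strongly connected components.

5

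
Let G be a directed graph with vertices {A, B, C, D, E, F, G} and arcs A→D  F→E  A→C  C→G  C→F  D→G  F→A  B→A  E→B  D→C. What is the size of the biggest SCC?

{A, B, C, D, E, F} are all mutually reachable — one SCC of size 6.
{G} is an SCC by itself.
The largest has 6 vertices.

6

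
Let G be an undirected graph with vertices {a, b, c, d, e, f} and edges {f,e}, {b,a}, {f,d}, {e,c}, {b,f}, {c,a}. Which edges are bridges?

d-f

The edges on the cycle b-f-e-c-a-b are not bridges since each lies on that cycle.
But removing f—d disconnects f from d — this is a bridge.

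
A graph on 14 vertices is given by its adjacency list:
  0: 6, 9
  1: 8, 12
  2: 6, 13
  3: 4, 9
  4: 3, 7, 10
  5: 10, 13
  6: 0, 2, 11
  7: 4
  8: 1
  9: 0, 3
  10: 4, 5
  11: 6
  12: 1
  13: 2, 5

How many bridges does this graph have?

4

The edges on the cycle 6-0-9-3-4-10-5-13-2-6 are not bridges since each lies on that cycle.
But removing 7-4 disconnects 7 from 4; removing 1-8 disconnects 1 from 8; removing 12-1 disconnects 12 from 1; removing 6-11 disconnects 6 from 11 — these are bridges.
That makes 4 bridges.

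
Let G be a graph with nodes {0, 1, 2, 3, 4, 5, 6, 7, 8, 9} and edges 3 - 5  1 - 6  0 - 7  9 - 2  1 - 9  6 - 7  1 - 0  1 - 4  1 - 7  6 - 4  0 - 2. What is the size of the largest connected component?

8 is isolated — a component by itself.
Starting from 3 we can reach 3, 5. That is one component of size 2.
Starting from 0 we can reach 0, 1, 2, 4, 6, 7, 9. That is one component of size 7.
The largest has 7 vertices.

7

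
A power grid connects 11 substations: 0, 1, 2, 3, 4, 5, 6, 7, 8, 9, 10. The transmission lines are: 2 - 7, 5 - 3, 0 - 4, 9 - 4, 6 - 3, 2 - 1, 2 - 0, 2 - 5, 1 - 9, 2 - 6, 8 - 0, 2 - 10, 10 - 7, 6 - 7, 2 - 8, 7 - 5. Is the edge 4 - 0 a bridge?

After removing 4 - 0, the path 4-9-1-2-0 still connects them, so the edge is not a bridge.

No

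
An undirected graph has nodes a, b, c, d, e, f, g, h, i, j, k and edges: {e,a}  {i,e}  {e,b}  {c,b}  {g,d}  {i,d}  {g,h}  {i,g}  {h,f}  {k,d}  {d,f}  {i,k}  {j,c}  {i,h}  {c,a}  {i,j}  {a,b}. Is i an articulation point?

Deleting i raises the number of components from 1 to 2, so i is a cut vertex.

Yes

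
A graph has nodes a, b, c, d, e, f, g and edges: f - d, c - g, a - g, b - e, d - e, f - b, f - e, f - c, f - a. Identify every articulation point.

f

Removing f increases the component count from 1 to 2, so f is a cut vertex.
By contrast removing b leaves 1 component; it is not a cut vertex. No other vertex is a cut vertex either.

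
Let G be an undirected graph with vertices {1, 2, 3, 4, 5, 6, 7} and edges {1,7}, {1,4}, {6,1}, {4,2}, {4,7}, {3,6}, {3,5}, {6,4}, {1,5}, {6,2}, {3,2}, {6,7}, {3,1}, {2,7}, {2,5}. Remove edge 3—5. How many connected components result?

3 and 5 are still connected via 3-1-5, so the component count stays at 1.

1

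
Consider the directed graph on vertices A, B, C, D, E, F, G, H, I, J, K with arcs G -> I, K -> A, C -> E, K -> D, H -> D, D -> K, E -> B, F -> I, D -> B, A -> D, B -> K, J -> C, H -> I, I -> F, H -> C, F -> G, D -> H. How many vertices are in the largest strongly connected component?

7

{A, B, C, D, E, H, K} are all mutually reachable — one SCC of size 7.
{F, G, I} are all mutually reachable — one SCC of size 3.
{J} is an SCC by itself.
The largest has 7 vertices.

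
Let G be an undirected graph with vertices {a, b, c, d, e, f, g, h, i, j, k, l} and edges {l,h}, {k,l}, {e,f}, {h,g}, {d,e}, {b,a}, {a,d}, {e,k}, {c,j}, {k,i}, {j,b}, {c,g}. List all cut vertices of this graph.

Removing e increases the component count from 1 to 2, so e is a cut vertex.
Removing k increases the component count from 1 to 2, so k is a cut vertex.
By contrast removing g leaves 1 component; it is not a cut vertex. No other vertex is a cut vertex either.

e, k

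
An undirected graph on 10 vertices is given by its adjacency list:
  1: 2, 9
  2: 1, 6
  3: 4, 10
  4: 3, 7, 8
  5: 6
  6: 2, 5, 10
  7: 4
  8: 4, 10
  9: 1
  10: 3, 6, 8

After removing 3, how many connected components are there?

1

With 3 gone, the remaining components are: {1, 2, 4, 5, 6, 7, 8, 9, 10}.
That is 1 component.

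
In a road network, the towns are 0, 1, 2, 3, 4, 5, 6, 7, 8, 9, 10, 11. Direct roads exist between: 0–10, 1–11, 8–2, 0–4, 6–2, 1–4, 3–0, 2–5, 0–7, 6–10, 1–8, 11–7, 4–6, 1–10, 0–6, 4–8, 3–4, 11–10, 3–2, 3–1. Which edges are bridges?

2-5

The edges on the cycle 3-0-7-11-1-3 are not bridges since each lies on that cycle.
But removing 5–2 disconnects 5 from 2 — this is a bridge.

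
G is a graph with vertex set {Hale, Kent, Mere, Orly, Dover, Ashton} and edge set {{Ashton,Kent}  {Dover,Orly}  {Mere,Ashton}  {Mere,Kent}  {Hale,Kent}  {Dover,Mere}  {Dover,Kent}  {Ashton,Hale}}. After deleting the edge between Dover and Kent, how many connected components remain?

Dover and Kent are still connected via Dover-Mere-Kent, so the component count stays at 1.

1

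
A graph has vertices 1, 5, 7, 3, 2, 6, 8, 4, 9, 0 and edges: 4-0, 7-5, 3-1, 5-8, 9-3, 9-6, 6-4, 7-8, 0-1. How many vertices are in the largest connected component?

2 is isolated — a component by itself.
Starting from 5 we can reach 5, 7, 8. That is one component of size 3.
Starting from 0 we can reach 0, 1, 3, 4, 6, 9. That is one component of size 6.
The largest has 6 vertices.

6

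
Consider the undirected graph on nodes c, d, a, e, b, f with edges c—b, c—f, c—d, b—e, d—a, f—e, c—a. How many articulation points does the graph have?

Removing c increases the component count from 1 to 2, so c is a cut vertex.
By contrast removing e leaves 1 component; it is not a cut vertex. No other vertex is a cut vertex either.

1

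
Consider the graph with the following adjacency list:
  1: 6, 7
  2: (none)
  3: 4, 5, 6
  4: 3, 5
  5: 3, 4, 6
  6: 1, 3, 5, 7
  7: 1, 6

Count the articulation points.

Removing 6 increases the component count from 2 to 3, so 6 is a cut vertex.
By contrast removing 5 leaves 2 components; it is not a cut vertex. No other vertex is a cut vertex either.

1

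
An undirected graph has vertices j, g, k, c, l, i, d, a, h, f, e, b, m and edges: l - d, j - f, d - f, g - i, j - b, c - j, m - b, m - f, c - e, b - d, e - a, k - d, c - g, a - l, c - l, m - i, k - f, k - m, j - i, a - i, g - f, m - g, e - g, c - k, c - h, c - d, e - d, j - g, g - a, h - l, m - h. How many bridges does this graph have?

0

The edges on the cycle c-k-m-h-c are not bridges since each lies on that cycle.
Every edge lies on some cycle, so there are no bridges.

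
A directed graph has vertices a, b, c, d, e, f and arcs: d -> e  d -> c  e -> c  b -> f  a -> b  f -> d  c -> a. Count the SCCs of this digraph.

{a, b, c, d, e, f} are all mutually reachable — one SCC of size 6.
That gives 1 strongly connected component.

1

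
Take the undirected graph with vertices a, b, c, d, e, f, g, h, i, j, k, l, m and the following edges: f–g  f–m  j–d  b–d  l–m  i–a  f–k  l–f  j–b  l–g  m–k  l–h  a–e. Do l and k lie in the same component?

Yes

From l we can reach f, g, h, k, l, m, which includes k.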